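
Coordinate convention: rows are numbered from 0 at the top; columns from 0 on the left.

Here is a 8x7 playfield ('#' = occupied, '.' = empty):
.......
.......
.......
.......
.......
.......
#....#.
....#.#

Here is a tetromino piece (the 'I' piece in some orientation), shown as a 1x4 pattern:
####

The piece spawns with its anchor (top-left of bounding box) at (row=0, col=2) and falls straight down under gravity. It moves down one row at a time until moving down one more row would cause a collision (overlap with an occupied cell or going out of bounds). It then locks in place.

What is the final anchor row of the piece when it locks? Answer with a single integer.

Answer: 5

Derivation:
Spawn at (row=0, col=2). Try each row:
  row 0: fits
  row 1: fits
  row 2: fits
  row 3: fits
  row 4: fits
  row 5: fits
  row 6: blocked -> lock at row 5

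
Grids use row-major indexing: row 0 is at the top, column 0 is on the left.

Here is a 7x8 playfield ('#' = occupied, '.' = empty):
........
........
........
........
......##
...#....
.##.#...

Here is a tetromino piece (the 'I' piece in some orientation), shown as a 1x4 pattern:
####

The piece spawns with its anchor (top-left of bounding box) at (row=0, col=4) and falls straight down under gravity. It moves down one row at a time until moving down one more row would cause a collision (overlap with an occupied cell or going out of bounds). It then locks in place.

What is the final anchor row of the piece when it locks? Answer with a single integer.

Answer: 3

Derivation:
Spawn at (row=0, col=4). Try each row:
  row 0: fits
  row 1: fits
  row 2: fits
  row 3: fits
  row 4: blocked -> lock at row 3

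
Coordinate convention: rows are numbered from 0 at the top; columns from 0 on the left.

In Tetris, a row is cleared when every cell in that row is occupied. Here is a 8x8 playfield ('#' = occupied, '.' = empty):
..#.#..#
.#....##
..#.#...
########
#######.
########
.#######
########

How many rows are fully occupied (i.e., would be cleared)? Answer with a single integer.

Answer: 3

Derivation:
Check each row:
  row 0: 5 empty cells -> not full
  row 1: 5 empty cells -> not full
  row 2: 6 empty cells -> not full
  row 3: 0 empty cells -> FULL (clear)
  row 4: 1 empty cell -> not full
  row 5: 0 empty cells -> FULL (clear)
  row 6: 1 empty cell -> not full
  row 7: 0 empty cells -> FULL (clear)
Total rows cleared: 3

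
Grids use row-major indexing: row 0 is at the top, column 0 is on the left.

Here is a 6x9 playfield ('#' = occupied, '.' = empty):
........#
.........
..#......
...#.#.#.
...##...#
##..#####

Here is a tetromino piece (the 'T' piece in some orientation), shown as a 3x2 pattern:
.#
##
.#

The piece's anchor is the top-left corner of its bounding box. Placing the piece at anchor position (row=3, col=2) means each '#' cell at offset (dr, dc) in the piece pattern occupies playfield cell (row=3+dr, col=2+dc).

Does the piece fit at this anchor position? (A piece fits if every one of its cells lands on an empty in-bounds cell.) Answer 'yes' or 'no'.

Answer: no

Derivation:
Check each piece cell at anchor (3, 2):
  offset (0,1) -> (3,3): occupied ('#') -> FAIL
  offset (1,0) -> (4,2): empty -> OK
  offset (1,1) -> (4,3): occupied ('#') -> FAIL
  offset (2,1) -> (5,3): empty -> OK
All cells valid: no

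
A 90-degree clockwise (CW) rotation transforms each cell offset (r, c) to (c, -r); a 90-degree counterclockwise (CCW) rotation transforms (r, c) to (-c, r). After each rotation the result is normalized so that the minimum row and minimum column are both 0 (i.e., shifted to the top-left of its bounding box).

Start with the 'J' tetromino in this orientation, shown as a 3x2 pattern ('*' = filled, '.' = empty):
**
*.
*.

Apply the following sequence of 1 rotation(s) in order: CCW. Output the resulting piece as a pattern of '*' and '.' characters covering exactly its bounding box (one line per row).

Start:
**
*.
*.
After rotation 1 (CCW):
*..
***

Answer: *..
***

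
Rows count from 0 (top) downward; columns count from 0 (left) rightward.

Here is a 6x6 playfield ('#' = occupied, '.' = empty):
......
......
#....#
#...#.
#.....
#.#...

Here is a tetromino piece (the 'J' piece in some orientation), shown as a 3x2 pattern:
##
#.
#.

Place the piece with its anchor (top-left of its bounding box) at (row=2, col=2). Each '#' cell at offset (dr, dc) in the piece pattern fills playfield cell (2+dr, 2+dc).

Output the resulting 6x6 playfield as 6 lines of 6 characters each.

Answer: ......
......
#.##.#
#.#.#.
#.#...
#.#...

Derivation:
Fill (2+0,2+0) = (2,2)
Fill (2+0,2+1) = (2,3)
Fill (2+1,2+0) = (3,2)
Fill (2+2,2+0) = (4,2)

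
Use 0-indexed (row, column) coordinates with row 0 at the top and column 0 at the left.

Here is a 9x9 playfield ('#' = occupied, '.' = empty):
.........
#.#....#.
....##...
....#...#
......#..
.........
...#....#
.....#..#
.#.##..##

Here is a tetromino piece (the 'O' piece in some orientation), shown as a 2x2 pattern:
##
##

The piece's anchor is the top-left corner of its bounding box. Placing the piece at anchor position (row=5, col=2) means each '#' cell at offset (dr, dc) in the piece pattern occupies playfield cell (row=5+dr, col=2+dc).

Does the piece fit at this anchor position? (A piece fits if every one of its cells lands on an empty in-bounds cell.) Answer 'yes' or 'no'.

Check each piece cell at anchor (5, 2):
  offset (0,0) -> (5,2): empty -> OK
  offset (0,1) -> (5,3): empty -> OK
  offset (1,0) -> (6,2): empty -> OK
  offset (1,1) -> (6,3): occupied ('#') -> FAIL
All cells valid: no

Answer: no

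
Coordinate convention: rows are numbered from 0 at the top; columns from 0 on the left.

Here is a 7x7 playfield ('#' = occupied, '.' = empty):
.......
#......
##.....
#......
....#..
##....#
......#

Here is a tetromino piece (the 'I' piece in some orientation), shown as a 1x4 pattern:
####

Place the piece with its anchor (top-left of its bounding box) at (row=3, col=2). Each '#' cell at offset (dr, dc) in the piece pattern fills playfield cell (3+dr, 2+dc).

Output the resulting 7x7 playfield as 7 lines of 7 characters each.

Answer: .......
#......
##.....
#.####.
....#..
##....#
......#

Derivation:
Fill (3+0,2+0) = (3,2)
Fill (3+0,2+1) = (3,3)
Fill (3+0,2+2) = (3,4)
Fill (3+0,2+3) = (3,5)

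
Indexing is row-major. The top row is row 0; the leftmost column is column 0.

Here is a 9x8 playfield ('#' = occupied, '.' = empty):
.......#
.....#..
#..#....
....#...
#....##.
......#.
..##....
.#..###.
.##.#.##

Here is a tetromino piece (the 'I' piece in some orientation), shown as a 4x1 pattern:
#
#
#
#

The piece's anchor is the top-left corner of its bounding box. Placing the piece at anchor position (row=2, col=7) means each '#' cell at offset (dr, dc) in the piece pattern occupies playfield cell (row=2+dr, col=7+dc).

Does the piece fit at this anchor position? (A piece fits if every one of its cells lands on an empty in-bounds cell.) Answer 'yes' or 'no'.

Check each piece cell at anchor (2, 7):
  offset (0,0) -> (2,7): empty -> OK
  offset (1,0) -> (3,7): empty -> OK
  offset (2,0) -> (4,7): empty -> OK
  offset (3,0) -> (5,7): empty -> OK
All cells valid: yes

Answer: yes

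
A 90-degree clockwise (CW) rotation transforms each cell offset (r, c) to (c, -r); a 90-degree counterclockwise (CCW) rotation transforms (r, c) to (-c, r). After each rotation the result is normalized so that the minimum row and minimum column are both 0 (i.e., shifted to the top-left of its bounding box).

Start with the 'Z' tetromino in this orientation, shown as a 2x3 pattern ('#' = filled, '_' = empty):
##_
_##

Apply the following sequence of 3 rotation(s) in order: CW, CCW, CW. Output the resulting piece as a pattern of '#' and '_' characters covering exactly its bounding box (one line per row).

Start:
##_
_##
After rotation 1 (CW):
_#
##
#_
After rotation 2 (CCW):
##_
_##
After rotation 3 (CW):
_#
##
#_

Answer: _#
##
#_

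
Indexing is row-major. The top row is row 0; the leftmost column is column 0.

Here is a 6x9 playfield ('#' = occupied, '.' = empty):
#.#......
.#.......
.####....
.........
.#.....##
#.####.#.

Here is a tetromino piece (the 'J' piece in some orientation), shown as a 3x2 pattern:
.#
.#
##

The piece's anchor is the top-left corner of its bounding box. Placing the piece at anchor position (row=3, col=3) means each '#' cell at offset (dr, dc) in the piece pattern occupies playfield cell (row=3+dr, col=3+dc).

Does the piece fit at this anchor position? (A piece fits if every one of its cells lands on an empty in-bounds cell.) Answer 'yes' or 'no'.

Check each piece cell at anchor (3, 3):
  offset (0,1) -> (3,4): empty -> OK
  offset (1,1) -> (4,4): empty -> OK
  offset (2,0) -> (5,3): occupied ('#') -> FAIL
  offset (2,1) -> (5,4): occupied ('#') -> FAIL
All cells valid: no

Answer: no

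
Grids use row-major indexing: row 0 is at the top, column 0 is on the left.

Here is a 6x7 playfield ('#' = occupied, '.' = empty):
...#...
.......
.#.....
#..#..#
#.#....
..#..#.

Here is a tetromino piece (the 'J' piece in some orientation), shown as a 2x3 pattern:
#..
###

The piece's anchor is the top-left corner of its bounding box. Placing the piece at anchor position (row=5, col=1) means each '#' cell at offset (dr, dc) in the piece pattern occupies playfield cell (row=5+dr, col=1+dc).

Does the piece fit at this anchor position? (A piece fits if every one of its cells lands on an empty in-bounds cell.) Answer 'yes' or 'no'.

Check each piece cell at anchor (5, 1):
  offset (0,0) -> (5,1): empty -> OK
  offset (1,0) -> (6,1): out of bounds -> FAIL
  offset (1,1) -> (6,2): out of bounds -> FAIL
  offset (1,2) -> (6,3): out of bounds -> FAIL
All cells valid: no

Answer: no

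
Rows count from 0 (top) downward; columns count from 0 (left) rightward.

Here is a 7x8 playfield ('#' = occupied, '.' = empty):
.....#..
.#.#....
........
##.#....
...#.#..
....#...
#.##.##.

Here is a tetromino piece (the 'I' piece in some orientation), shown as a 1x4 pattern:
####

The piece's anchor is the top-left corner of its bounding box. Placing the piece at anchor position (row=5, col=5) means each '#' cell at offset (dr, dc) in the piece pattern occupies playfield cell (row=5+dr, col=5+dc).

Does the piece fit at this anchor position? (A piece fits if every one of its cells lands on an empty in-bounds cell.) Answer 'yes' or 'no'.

Check each piece cell at anchor (5, 5):
  offset (0,0) -> (5,5): empty -> OK
  offset (0,1) -> (5,6): empty -> OK
  offset (0,2) -> (5,7): empty -> OK
  offset (0,3) -> (5,8): out of bounds -> FAIL
All cells valid: no

Answer: no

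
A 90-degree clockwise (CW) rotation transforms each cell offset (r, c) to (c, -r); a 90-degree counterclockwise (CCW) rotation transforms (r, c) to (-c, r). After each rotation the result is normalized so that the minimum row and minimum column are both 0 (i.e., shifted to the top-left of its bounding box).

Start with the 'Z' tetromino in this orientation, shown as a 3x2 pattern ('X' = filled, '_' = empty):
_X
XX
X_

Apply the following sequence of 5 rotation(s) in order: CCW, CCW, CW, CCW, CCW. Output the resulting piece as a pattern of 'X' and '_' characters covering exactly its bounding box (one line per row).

Start:
_X
XX
X_
After rotation 1 (CCW):
XX_
_XX
After rotation 2 (CCW):
_X
XX
X_
After rotation 3 (CW):
XX_
_XX
After rotation 4 (CCW):
_X
XX
X_
After rotation 5 (CCW):
XX_
_XX

Answer: XX_
_XX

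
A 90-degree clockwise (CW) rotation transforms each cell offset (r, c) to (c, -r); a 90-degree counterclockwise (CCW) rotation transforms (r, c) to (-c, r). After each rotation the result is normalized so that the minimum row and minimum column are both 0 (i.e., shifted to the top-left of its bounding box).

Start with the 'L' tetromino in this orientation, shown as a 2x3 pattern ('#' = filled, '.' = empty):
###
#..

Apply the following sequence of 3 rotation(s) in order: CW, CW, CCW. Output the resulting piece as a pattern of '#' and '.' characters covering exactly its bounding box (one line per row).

Answer: ##
.#
.#

Derivation:
Start:
###
#..
After rotation 1 (CW):
##
.#
.#
After rotation 2 (CW):
..#
###
After rotation 3 (CCW):
##
.#
.#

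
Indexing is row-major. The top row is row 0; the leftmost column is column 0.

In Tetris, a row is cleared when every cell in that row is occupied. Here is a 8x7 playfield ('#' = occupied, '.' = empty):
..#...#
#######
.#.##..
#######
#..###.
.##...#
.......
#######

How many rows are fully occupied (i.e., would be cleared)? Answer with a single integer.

Check each row:
  row 0: 5 empty cells -> not full
  row 1: 0 empty cells -> FULL (clear)
  row 2: 4 empty cells -> not full
  row 3: 0 empty cells -> FULL (clear)
  row 4: 3 empty cells -> not full
  row 5: 4 empty cells -> not full
  row 6: 7 empty cells -> not full
  row 7: 0 empty cells -> FULL (clear)
Total rows cleared: 3

Answer: 3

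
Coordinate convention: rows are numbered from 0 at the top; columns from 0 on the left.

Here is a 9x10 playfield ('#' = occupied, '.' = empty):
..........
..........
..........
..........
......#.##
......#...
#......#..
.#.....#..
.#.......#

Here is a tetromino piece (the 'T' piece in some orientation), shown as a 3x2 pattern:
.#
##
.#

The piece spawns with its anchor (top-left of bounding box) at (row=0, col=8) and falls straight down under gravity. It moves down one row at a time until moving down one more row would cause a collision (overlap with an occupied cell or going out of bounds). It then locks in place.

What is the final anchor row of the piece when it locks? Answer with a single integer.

Spawn at (row=0, col=8). Try each row:
  row 0: fits
  row 1: fits
  row 2: blocked -> lock at row 1

Answer: 1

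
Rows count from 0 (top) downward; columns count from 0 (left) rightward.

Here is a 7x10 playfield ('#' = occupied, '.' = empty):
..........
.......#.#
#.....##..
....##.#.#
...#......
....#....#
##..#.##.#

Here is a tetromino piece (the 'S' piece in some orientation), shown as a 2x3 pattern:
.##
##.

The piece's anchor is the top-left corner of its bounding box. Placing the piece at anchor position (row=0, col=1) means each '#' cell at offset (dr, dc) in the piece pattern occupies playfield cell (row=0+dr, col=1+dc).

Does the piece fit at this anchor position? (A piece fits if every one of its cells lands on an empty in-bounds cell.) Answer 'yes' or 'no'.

Check each piece cell at anchor (0, 1):
  offset (0,1) -> (0,2): empty -> OK
  offset (0,2) -> (0,3): empty -> OK
  offset (1,0) -> (1,1): empty -> OK
  offset (1,1) -> (1,2): empty -> OK
All cells valid: yes

Answer: yes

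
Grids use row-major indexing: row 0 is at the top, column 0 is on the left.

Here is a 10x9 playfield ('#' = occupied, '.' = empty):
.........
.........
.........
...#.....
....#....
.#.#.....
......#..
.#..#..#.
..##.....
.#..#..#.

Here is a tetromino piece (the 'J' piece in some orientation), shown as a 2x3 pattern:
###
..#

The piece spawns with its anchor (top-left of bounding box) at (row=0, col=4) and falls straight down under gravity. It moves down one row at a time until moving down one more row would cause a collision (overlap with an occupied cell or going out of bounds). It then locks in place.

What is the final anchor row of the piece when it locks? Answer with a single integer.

Spawn at (row=0, col=4). Try each row:
  row 0: fits
  row 1: fits
  row 2: fits
  row 3: fits
  row 4: blocked -> lock at row 3

Answer: 3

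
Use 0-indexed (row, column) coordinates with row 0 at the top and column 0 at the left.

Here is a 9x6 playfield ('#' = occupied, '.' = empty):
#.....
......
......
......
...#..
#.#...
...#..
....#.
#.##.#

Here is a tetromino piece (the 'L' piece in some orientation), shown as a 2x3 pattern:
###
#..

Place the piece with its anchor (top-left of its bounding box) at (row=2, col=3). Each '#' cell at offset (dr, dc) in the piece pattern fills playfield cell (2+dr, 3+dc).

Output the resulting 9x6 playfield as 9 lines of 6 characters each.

Answer: #.....
......
...###
...#..
...#..
#.#...
...#..
....#.
#.##.#

Derivation:
Fill (2+0,3+0) = (2,3)
Fill (2+0,3+1) = (2,4)
Fill (2+0,3+2) = (2,5)
Fill (2+1,3+0) = (3,3)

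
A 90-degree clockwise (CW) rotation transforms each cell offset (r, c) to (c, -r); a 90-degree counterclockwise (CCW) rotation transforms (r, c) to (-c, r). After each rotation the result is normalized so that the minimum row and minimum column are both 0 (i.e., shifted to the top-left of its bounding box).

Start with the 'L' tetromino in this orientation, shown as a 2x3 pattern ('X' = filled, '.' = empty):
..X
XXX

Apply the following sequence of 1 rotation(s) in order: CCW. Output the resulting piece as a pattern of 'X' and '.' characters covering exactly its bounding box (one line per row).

Start:
..X
XXX
After rotation 1 (CCW):
XX
.X
.X

Answer: XX
.X
.X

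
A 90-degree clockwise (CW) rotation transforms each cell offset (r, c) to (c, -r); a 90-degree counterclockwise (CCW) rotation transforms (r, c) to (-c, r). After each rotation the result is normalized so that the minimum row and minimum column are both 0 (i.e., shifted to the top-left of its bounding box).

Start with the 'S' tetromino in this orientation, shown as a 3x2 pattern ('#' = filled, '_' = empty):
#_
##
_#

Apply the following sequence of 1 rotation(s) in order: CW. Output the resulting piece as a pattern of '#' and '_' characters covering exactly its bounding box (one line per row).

Answer: _##
##_

Derivation:
Start:
#_
##
_#
After rotation 1 (CW):
_##
##_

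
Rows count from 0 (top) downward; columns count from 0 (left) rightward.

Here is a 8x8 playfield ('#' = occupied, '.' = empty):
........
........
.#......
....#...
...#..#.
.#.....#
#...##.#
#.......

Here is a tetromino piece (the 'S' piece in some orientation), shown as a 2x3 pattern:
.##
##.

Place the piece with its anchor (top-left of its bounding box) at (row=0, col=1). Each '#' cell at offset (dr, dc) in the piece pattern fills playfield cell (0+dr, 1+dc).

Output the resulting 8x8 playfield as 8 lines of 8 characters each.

Answer: ..##....
.##.....
.#......
....#...
...#..#.
.#.....#
#...##.#
#.......

Derivation:
Fill (0+0,1+1) = (0,2)
Fill (0+0,1+2) = (0,3)
Fill (0+1,1+0) = (1,1)
Fill (0+1,1+1) = (1,2)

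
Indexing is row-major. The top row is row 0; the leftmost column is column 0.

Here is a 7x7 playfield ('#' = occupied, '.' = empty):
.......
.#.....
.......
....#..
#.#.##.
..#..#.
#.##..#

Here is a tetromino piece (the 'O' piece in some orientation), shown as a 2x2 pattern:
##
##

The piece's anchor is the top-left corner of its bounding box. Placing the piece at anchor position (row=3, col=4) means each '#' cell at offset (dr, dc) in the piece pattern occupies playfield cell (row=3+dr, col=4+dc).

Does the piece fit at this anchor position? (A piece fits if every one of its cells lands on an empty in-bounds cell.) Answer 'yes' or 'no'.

Answer: no

Derivation:
Check each piece cell at anchor (3, 4):
  offset (0,0) -> (3,4): occupied ('#') -> FAIL
  offset (0,1) -> (3,5): empty -> OK
  offset (1,0) -> (4,4): occupied ('#') -> FAIL
  offset (1,1) -> (4,5): occupied ('#') -> FAIL
All cells valid: no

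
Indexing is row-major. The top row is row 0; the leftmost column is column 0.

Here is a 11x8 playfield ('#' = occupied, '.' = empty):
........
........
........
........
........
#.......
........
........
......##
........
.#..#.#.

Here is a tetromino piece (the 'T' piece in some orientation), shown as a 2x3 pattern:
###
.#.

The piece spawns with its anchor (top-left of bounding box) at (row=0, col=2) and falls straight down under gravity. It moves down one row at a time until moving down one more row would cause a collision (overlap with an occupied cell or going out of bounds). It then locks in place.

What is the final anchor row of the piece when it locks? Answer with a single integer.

Answer: 9

Derivation:
Spawn at (row=0, col=2). Try each row:
  row 0: fits
  row 1: fits
  row 2: fits
  row 3: fits
  row 4: fits
  row 5: fits
  row 6: fits
  row 7: fits
  row 8: fits
  row 9: fits
  row 10: blocked -> lock at row 9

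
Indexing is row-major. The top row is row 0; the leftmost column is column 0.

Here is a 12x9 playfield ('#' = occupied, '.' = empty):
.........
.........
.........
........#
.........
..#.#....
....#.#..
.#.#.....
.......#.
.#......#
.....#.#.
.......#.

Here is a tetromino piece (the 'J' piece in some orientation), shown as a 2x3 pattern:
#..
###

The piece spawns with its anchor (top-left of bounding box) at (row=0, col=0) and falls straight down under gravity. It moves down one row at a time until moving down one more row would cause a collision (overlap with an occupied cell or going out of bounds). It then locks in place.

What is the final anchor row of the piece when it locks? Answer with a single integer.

Answer: 3

Derivation:
Spawn at (row=0, col=0). Try each row:
  row 0: fits
  row 1: fits
  row 2: fits
  row 3: fits
  row 4: blocked -> lock at row 3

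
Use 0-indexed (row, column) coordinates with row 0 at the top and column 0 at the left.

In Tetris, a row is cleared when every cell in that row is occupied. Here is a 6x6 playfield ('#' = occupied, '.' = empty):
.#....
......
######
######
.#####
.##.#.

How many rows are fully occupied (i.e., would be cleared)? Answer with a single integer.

Answer: 2

Derivation:
Check each row:
  row 0: 5 empty cells -> not full
  row 1: 6 empty cells -> not full
  row 2: 0 empty cells -> FULL (clear)
  row 3: 0 empty cells -> FULL (clear)
  row 4: 1 empty cell -> not full
  row 5: 3 empty cells -> not full
Total rows cleared: 2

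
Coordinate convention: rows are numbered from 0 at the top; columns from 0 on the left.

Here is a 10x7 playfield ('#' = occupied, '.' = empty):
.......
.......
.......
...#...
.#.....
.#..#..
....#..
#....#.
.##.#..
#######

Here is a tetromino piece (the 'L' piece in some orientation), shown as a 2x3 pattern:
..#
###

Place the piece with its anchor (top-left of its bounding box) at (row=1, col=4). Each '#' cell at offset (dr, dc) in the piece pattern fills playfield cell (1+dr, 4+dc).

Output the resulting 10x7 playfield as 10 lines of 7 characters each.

Fill (1+0,4+2) = (1,6)
Fill (1+1,4+0) = (2,4)
Fill (1+1,4+1) = (2,5)
Fill (1+1,4+2) = (2,6)

Answer: .......
......#
....###
...#...
.#.....
.#..#..
....#..
#....#.
.##.#..
#######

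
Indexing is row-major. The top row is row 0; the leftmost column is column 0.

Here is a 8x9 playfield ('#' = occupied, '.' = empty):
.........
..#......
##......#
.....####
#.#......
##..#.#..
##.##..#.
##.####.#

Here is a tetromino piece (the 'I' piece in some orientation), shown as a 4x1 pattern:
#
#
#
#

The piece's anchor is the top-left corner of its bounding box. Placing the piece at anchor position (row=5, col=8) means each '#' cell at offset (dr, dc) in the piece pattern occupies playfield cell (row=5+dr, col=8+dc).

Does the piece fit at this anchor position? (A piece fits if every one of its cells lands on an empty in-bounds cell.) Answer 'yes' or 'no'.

Check each piece cell at anchor (5, 8):
  offset (0,0) -> (5,8): empty -> OK
  offset (1,0) -> (6,8): empty -> OK
  offset (2,0) -> (7,8): occupied ('#') -> FAIL
  offset (3,0) -> (8,8): out of bounds -> FAIL
All cells valid: no

Answer: no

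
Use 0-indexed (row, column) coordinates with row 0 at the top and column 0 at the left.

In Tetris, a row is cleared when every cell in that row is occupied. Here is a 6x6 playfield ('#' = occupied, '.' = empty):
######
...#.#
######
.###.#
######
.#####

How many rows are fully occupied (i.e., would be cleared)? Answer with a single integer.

Check each row:
  row 0: 0 empty cells -> FULL (clear)
  row 1: 4 empty cells -> not full
  row 2: 0 empty cells -> FULL (clear)
  row 3: 2 empty cells -> not full
  row 4: 0 empty cells -> FULL (clear)
  row 5: 1 empty cell -> not full
Total rows cleared: 3

Answer: 3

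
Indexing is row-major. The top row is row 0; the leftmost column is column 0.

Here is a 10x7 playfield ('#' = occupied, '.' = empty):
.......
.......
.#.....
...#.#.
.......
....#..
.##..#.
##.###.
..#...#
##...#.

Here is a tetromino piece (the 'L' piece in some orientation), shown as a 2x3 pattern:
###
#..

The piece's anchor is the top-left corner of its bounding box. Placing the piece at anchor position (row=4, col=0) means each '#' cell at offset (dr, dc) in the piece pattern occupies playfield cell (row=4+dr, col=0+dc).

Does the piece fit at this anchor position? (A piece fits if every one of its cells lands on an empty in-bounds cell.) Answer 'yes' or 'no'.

Answer: yes

Derivation:
Check each piece cell at anchor (4, 0):
  offset (0,0) -> (4,0): empty -> OK
  offset (0,1) -> (4,1): empty -> OK
  offset (0,2) -> (4,2): empty -> OK
  offset (1,0) -> (5,0): empty -> OK
All cells valid: yes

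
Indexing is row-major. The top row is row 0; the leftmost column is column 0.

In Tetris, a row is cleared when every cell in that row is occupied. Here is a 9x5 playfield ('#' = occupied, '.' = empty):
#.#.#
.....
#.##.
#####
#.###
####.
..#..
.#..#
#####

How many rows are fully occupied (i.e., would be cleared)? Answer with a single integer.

Answer: 2

Derivation:
Check each row:
  row 0: 2 empty cells -> not full
  row 1: 5 empty cells -> not full
  row 2: 2 empty cells -> not full
  row 3: 0 empty cells -> FULL (clear)
  row 4: 1 empty cell -> not full
  row 5: 1 empty cell -> not full
  row 6: 4 empty cells -> not full
  row 7: 3 empty cells -> not full
  row 8: 0 empty cells -> FULL (clear)
Total rows cleared: 2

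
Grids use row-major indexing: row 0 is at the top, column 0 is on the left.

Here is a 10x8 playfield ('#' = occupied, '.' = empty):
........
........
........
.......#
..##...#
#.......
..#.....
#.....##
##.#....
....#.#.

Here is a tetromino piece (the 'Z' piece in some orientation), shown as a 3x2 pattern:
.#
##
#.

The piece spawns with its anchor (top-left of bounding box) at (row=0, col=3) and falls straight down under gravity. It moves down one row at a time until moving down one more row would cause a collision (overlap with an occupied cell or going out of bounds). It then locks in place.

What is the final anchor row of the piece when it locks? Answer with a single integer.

Spawn at (row=0, col=3). Try each row:
  row 0: fits
  row 1: fits
  row 2: blocked -> lock at row 1

Answer: 1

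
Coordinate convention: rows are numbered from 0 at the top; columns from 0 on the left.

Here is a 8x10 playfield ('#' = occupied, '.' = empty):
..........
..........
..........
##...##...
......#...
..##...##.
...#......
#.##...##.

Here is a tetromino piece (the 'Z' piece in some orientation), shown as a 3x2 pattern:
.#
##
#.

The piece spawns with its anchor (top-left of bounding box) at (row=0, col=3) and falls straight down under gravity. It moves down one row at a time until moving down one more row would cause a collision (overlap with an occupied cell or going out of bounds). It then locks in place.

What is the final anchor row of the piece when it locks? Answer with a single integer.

Spawn at (row=0, col=3). Try each row:
  row 0: fits
  row 1: fits
  row 2: fits
  row 3: blocked -> lock at row 2

Answer: 2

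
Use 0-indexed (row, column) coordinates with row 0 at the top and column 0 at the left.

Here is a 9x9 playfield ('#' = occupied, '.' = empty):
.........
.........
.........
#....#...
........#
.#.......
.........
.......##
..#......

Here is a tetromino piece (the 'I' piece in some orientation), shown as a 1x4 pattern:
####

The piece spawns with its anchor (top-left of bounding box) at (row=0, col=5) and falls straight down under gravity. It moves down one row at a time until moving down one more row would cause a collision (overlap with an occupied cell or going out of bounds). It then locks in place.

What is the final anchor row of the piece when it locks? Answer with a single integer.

Answer: 2

Derivation:
Spawn at (row=0, col=5). Try each row:
  row 0: fits
  row 1: fits
  row 2: fits
  row 3: blocked -> lock at row 2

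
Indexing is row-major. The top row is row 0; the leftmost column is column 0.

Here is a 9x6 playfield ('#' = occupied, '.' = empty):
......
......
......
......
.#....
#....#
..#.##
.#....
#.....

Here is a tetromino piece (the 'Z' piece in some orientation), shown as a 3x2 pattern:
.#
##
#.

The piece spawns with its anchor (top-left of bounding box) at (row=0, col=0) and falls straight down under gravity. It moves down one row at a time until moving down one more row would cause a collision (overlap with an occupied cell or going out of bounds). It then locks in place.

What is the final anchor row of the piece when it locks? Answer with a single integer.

Spawn at (row=0, col=0). Try each row:
  row 0: fits
  row 1: fits
  row 2: fits
  row 3: blocked -> lock at row 2

Answer: 2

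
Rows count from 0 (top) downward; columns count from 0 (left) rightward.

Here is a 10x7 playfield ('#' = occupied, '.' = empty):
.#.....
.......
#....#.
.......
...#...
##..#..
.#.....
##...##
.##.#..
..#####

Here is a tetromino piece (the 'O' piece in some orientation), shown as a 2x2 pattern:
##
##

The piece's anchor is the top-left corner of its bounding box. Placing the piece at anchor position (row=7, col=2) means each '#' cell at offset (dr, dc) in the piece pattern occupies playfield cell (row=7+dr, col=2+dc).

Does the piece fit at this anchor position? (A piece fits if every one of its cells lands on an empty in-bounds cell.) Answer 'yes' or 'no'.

Check each piece cell at anchor (7, 2):
  offset (0,0) -> (7,2): empty -> OK
  offset (0,1) -> (7,3): empty -> OK
  offset (1,0) -> (8,2): occupied ('#') -> FAIL
  offset (1,1) -> (8,3): empty -> OK
All cells valid: no

Answer: no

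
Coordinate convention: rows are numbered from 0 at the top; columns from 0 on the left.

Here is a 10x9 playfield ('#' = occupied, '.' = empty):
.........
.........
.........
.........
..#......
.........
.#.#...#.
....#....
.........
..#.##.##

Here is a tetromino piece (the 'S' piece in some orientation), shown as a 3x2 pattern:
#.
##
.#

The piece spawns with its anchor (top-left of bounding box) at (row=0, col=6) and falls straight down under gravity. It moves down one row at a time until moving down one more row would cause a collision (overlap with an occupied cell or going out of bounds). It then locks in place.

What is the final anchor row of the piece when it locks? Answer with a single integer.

Answer: 3

Derivation:
Spawn at (row=0, col=6). Try each row:
  row 0: fits
  row 1: fits
  row 2: fits
  row 3: fits
  row 4: blocked -> lock at row 3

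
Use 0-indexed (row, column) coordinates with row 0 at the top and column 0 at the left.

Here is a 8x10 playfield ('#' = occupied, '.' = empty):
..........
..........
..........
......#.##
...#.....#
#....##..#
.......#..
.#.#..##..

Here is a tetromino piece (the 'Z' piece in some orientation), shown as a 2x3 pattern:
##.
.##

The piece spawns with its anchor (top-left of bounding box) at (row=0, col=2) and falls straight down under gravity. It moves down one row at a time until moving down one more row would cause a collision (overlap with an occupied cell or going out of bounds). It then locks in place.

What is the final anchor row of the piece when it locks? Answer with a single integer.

Answer: 2

Derivation:
Spawn at (row=0, col=2). Try each row:
  row 0: fits
  row 1: fits
  row 2: fits
  row 3: blocked -> lock at row 2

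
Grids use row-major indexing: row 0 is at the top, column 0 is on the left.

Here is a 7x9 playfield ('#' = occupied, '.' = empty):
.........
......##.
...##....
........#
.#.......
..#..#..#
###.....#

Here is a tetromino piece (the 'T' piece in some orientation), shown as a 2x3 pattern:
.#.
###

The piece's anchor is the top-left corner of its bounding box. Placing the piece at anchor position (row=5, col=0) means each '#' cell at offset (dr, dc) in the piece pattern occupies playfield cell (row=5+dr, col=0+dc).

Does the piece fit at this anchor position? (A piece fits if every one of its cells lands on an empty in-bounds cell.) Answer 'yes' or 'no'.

Answer: no

Derivation:
Check each piece cell at anchor (5, 0):
  offset (0,1) -> (5,1): empty -> OK
  offset (1,0) -> (6,0): occupied ('#') -> FAIL
  offset (1,1) -> (6,1): occupied ('#') -> FAIL
  offset (1,2) -> (6,2): occupied ('#') -> FAIL
All cells valid: no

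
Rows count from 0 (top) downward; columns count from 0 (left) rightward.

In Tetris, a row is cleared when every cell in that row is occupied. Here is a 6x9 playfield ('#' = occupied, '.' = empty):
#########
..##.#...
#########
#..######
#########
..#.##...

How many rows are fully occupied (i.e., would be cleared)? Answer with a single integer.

Answer: 3

Derivation:
Check each row:
  row 0: 0 empty cells -> FULL (clear)
  row 1: 6 empty cells -> not full
  row 2: 0 empty cells -> FULL (clear)
  row 3: 2 empty cells -> not full
  row 4: 0 empty cells -> FULL (clear)
  row 5: 6 empty cells -> not full
Total rows cleared: 3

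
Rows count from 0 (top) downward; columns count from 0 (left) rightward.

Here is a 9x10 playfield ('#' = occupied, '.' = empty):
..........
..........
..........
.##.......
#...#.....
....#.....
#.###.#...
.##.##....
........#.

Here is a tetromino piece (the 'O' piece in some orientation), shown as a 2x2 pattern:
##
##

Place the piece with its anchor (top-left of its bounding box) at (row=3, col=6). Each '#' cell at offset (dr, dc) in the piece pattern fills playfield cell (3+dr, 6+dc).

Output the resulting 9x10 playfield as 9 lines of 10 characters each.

Fill (3+0,6+0) = (3,6)
Fill (3+0,6+1) = (3,7)
Fill (3+1,6+0) = (4,6)
Fill (3+1,6+1) = (4,7)

Answer: ..........
..........
..........
.##...##..
#...#.##..
....#.....
#.###.#...
.##.##....
........#.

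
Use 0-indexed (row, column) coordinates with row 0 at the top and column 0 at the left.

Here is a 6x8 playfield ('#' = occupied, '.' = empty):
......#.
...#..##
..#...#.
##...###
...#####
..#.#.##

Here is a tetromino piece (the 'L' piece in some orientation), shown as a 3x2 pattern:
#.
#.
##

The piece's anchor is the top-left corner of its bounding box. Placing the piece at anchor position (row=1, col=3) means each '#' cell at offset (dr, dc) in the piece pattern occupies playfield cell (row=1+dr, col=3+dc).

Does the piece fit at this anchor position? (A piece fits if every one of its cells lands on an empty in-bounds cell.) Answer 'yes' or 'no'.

Check each piece cell at anchor (1, 3):
  offset (0,0) -> (1,3): occupied ('#') -> FAIL
  offset (1,0) -> (2,3): empty -> OK
  offset (2,0) -> (3,3): empty -> OK
  offset (2,1) -> (3,4): empty -> OK
All cells valid: no

Answer: no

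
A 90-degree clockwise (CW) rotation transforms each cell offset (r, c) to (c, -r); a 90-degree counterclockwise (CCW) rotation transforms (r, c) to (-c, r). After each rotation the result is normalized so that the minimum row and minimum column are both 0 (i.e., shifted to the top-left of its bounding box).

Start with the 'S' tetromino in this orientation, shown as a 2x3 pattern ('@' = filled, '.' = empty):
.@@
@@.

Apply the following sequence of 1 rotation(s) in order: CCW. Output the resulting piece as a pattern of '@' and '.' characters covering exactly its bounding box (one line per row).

Start:
.@@
@@.
After rotation 1 (CCW):
@.
@@
.@

Answer: @.
@@
.@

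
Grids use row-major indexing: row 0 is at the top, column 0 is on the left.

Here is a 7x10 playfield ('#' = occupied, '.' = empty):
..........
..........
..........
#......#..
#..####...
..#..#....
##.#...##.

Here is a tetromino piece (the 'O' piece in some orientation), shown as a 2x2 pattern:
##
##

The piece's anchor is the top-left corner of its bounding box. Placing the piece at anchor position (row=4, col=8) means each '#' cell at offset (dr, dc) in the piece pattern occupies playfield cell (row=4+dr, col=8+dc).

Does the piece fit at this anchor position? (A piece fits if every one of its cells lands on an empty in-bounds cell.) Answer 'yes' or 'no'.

Check each piece cell at anchor (4, 8):
  offset (0,0) -> (4,8): empty -> OK
  offset (0,1) -> (4,9): empty -> OK
  offset (1,0) -> (5,8): empty -> OK
  offset (1,1) -> (5,9): empty -> OK
All cells valid: yes

Answer: yes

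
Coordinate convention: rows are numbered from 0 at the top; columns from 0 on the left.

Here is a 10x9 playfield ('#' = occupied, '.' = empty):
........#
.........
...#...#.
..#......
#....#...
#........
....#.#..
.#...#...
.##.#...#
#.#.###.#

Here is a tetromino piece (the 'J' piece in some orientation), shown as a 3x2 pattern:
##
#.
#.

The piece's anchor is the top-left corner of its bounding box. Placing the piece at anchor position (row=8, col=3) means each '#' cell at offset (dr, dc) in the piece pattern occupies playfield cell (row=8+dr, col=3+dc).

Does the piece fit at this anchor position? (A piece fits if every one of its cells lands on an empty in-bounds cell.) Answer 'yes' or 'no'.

Answer: no

Derivation:
Check each piece cell at anchor (8, 3):
  offset (0,0) -> (8,3): empty -> OK
  offset (0,1) -> (8,4): occupied ('#') -> FAIL
  offset (1,0) -> (9,3): empty -> OK
  offset (2,0) -> (10,3): out of bounds -> FAIL
All cells valid: no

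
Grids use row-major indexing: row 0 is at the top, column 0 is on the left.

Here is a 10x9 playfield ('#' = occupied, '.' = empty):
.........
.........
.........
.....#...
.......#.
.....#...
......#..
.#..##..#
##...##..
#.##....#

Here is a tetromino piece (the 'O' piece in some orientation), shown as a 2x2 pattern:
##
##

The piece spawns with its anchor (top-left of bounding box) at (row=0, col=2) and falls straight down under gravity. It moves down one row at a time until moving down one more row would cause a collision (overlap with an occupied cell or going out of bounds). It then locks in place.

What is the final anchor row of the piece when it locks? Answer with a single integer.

Answer: 7

Derivation:
Spawn at (row=0, col=2). Try each row:
  row 0: fits
  row 1: fits
  row 2: fits
  row 3: fits
  row 4: fits
  row 5: fits
  row 6: fits
  row 7: fits
  row 8: blocked -> lock at row 7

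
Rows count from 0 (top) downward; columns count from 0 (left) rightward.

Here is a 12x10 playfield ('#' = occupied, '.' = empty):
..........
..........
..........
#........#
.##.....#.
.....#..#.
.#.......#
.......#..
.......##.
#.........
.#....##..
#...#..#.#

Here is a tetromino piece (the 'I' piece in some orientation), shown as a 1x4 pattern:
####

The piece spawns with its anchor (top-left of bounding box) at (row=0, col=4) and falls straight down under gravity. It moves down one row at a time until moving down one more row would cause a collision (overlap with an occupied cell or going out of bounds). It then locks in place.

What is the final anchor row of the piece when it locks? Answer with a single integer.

Spawn at (row=0, col=4). Try each row:
  row 0: fits
  row 1: fits
  row 2: fits
  row 3: fits
  row 4: fits
  row 5: blocked -> lock at row 4

Answer: 4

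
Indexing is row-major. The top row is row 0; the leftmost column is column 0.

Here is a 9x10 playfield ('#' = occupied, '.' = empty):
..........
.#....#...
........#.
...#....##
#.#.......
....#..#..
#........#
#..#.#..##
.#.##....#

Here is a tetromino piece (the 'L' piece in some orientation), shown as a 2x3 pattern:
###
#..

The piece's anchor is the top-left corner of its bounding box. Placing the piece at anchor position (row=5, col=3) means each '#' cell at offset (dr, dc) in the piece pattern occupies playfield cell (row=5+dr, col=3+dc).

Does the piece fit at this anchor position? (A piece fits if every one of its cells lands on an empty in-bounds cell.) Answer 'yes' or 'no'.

Check each piece cell at anchor (5, 3):
  offset (0,0) -> (5,3): empty -> OK
  offset (0,1) -> (5,4): occupied ('#') -> FAIL
  offset (0,2) -> (5,5): empty -> OK
  offset (1,0) -> (6,3): empty -> OK
All cells valid: no

Answer: no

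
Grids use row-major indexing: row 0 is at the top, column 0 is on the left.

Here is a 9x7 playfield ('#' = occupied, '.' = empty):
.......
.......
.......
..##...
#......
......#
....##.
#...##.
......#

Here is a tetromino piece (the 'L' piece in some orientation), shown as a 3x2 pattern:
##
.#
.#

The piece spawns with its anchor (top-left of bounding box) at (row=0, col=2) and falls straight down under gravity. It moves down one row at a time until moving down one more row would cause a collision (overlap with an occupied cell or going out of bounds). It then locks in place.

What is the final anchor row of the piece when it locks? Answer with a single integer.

Spawn at (row=0, col=2). Try each row:
  row 0: fits
  row 1: blocked -> lock at row 0

Answer: 0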